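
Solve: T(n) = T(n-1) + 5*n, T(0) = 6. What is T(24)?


Expanding the recurrence:
T(24) = T(23) + 5*24
       = T(22) + 5*23 + 5*24
       ...
       = T(0) + 5*(1 + 2 + ... + 24)
       = 6 + 5 * 24*25/2
       = 6 + 5 * 300
       = 6 + 1500 = 1506


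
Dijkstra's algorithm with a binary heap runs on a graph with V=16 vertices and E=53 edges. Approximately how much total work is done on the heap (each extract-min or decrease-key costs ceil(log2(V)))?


Dijkstra with a binary heap: each vertex is extracted once, each edge may relax once.
Each heap operation costs O(log V).
V + E = 16 + 53 = 69
ceil(log2(16)) = 4 (since 2^3 = 8 < 16 <= 16 = 2^4)
Total heap work = (V+E) * ceil(log2(V)) = 69 * 4 = 276


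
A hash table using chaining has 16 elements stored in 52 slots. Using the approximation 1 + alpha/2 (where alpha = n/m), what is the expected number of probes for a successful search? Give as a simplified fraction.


Load factor alpha = n/m = 16/52
Expected probes = 1 + alpha/2 = 1 + 16/(2*52)
= 1 + 16/104
= 104/104 + 16/104
= 120/104
Simplify: 15/13


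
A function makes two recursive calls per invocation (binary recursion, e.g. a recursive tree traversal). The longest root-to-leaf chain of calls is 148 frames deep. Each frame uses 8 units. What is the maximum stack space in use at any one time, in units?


Binary recursion: the two calls run one after the other, so only one root-to-leaf chain of frames is on the stack at a time.
Maximum depth (longest chain) = 148 frames
Each frame = 8 units
Max stack space = 148 * 8 = 1184


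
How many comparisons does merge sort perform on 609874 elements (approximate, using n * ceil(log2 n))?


Recursion depth: ceil(log2(609874)) = 20
Each recursion level merges n = 609874 elements
Total = 609874 * 20 = 12197480


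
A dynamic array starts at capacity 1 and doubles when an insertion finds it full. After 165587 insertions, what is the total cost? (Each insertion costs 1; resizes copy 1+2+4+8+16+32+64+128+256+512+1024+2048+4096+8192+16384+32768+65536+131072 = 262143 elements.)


Insertion cost: 165587 (one per element)
Resizes occur just before inserting elements 2, 3, 5, 9, ...
Elements copied at each resize: 1 + 2 + 4 + 8 + 16 + 32 + 64 + 128 + 256 + 512 + 1024 + 2048 + 4096 + 8192 + 16384 + 32768 + 65536 + 131072
Sum of copies = 262143 (geometric series: 2^k - 1)
Total = 165587 + 262143 = 427730


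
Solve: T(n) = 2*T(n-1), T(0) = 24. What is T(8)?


Unrolling:
T(8) = 2*T(7) = 2^2*T(6) = ... = 2^8*T(0)
= 2^8 * 24
= 256 * 24 = 6144


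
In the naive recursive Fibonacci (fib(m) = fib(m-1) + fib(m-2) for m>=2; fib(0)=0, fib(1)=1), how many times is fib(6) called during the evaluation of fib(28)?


Let N(m) = number of times fib(m) is called while evaluating fib(28).
N(28) = 1 (the initial call).
N(27) = 1 (only fib(28) calls it).
For 1 <= m <= 26: fib(m) is called by fib(m+1) and fib(m+2), so
  N(m) = N(m+1) + N(m+2).
fib(0) is called only by fib(2), so N(0) = N(2).
Walk down from m=28:
  N(28)=1, N(27)=1, N(26)=2, N(25)=3, N(24)=5, N(23)=8, N(22)=13, N(21)=21, N(20)=34, N(19)=55, N(18)=89, N(17)=144, N(16)=233, N(15)=377, N(14)=610, N(13)=987, N(12)=1597, N(11)=2584, N(10)=4181, N(9)=6765, N(8)=10946, N(7)=17711, N(6)=28657
N(6) = 28657


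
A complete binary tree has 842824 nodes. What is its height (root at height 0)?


In a complete binary tree, level k holds nodes 2^k .. 2^(k+1)-1 (1-indexed).
Height = floor(log2(n)) = floor(log2(842824)) = 19
Check: 2^19 = 524288 <= 842824 < 1048576 = 2^20


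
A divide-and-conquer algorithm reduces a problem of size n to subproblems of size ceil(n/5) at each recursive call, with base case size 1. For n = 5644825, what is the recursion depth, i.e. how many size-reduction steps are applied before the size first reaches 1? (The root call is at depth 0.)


Each step divides the size by 5 (rounding up); after k steps the size is ceil(n/5^k), which equals 1 exactly when 5^k >= n.
So the depth is the smallest k with 5^k >= 5644825, i.e. ceil(log_5(5644825)).
5^9 = 1953125 < 5644825 <= 9765625 = 5^10
Recursion depth = 10


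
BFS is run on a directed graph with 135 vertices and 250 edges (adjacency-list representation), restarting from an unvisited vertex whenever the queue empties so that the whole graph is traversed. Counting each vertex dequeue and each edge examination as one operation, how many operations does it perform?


A full BFS traversal dequeues each vertex exactly once and examines each directed edge exactly once.
V = 135 (vertex processing cost)
E = 250 (edge examination cost)
Total operations proportional to V + E = 135 + 250 = 385


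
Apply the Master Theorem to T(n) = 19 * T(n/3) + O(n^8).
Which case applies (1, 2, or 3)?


The Master Theorem: T(n) = a*T(n/b) + O(n^c)
  a = 19, b = 3, c = 8
log_b(a) = log_3(19) ~ 2.68
Compare b^c with a: 3^8 = 6561 > 19, so c > log_b(a).
Since c > log_b(a), Case 3 applies.
T(n) = O(n^8)
Master Theorem case = 3


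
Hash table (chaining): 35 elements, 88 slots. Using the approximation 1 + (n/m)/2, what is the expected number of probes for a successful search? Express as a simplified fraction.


Computing expected probes:
alpha = 35/88
= 1 + alpha/2
= 1 + 35/(2*88)
= (2*88 + 35) / (2*88)
= 211/176


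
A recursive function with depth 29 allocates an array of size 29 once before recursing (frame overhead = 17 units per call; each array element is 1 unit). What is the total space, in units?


Array allocation: 29 units (allocated once)
Stack frames: 29 deep * 17 per frame = 493 units
Total = 29 + 493 = 522


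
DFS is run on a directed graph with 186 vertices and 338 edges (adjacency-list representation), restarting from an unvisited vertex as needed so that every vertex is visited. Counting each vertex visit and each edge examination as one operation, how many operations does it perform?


A full DFS traversal processes each vertex exactly once (push/pop on stack).
Each directed edge is examined once.
V = 186, E = 338
V + E = 524


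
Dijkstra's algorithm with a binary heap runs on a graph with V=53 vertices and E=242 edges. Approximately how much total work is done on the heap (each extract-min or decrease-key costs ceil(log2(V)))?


Dijkstra with a binary heap: each vertex is extracted once, each edge may relax once.
Each heap operation costs O(log V).
V + E = 53 + 242 = 295
ceil(log2(53)) = 6 (since 2^5 = 32 < 53 <= 64 = 2^6)
Total heap work = (V+E) * ceil(log2(V)) = 295 * 6 = 1770


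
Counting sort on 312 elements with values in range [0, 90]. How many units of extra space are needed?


Output array size: 312 (to store sorted result)
Count array size: 91 (one slot per possible value, range 0 to 90)
Total extra space = 312 + 91 = 403


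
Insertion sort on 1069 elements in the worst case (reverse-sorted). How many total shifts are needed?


In the worst case (reverse-sorted), each element shifts past all previous:
  Element 1: 1 shifts
  Element 2: 2 shifts
  Element 3: 3 shifts
  Element 4: 4 shifts
  Element 5: 5 shifts
  ...
  Element 1068: 1068 shifts
Total = 1 + 2 + ... + 1068
= 1069*(1069-1)/2 = 570846


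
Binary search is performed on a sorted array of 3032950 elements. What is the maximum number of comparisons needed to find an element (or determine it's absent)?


Binary search halves the search space each comparison:
  Step 1: search space = 3032950 -> 1516475
  Step 2: search space = 1516475 -> 758237
  Step 3: search space = 758237 -> 379118
  Step 4: search space = 379118 -> 189559
  Step 5: search space = 189559 -> 94779
  Step 6: search space = 94779 -> 47389
  Step 7: search space = 47389 -> 23694
  Step 8: search space = 23694 -> 11847
  Step 9: search space = 11847 -> 5923
  Step 10: search space = 5923 -> 2961
  Step 11: search space = 2961 -> 1480
  Step 12: search space = 1480 -> 740
  Step 13: search space = 740 -> 370
  Step 14: search space = 370 -> 185
  Step 15: search space = 185 -> 92
  Step 16: search space = 92 -> 46
  Step 17: search space = 46 -> 23
  Step 18: search space = 23 -> 11
  Step 19: search space = 11 -> 5
  Step 20: search space = 5 -> 2
  Step 21: search space = 2 -> 1
  Step 22: search space = 1 (final check)
Maximum comparisons = floor(log2(3032950)) + 1 = 21 + 1 = 22


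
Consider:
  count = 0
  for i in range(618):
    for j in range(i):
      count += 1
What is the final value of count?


For each i, the inner loop runs i times:
  i=0: inner runs 0 times
  i=1: inner runs 1 time
  i=2: inner runs 2 times
  i=3: inner runs 3 times
  i=4: inner runs 4 times
  i=5: inner runs 5 times
  i=6: inner runs 6 times
  i=7: inner runs 7 times
  ...
Total = 0 + 1 + 2 + ... + 617 = 618*(618-1)/2 = 190653


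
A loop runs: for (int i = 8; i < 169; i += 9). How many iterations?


Loop starts at i = 8, increments by 9, stops when i >= 169.
Number of iterations = ceil((169 - 8) / 9)
= ceil(161 / 9)
= 18


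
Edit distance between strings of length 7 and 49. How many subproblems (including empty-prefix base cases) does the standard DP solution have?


The table includes base cases (empty prefixes).
Rows: (m+1) = 8
Columns: (n+1) = 50
Total = 8 * 50 = 400


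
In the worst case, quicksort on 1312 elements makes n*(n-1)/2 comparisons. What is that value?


Sum of comparisons per partition:
1311 + 1310 + ... + 1 + 0
= 1312 * (1312 - 1) / 2
= 1312 * 1311 / 2
= 860016


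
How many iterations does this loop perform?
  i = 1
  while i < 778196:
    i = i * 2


The loop variable doubles each iteration:
i = 1 -> 2 -> 4 -> 8 -> 16 -> 32 -> 64 -> 128 -> 256 -> 512 -> 1024 -> 2048 -> 4096 -> 8192 -> 16384 -> 32768 -> 65536 -> 131072 -> 262144 -> 524288 -> 1048576 (stop, 1048576 >= 778196)
Number of doublings = ceil(log2(778196)) = 20


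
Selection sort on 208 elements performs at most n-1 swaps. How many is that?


Each of the 207 passes places one element in its final position.
Pass 1: swap minimum into position 0
Pass 2: swap minimum of remaining into position 1
...
Pass 207: last two elements, one swap
Maximum swaps = 208 - 1 = 207


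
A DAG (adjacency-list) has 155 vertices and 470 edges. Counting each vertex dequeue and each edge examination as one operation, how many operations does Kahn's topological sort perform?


V = 155 (vertex processing)
E = 470 (edge processing)
V + E = 155 + 470 = 625


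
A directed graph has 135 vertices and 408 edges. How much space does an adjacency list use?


Adjacency list: one list head per vertex + one entry per edge
Vertex heads: 135
Edge entries: 408
Total = 135 + 408 = 543


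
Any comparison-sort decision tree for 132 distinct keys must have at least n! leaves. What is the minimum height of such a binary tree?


A binary decision tree of height h has at most 2^h leaves and needs at least n! of them, so h >= ceil(log2(n!)).
132! is far too large to multiply out, so use Stirling's series:
  ln(n!) ~ n ln n - n + (1/2) ln(2 pi n) + 1/(12n)  (error below 1/(360 n^3), negligible here)
  ln(132) = 4.8828019
  n ln n = 132 * 4.8828019 = 644.5299
  (1/2) ln(2 pi * 132) = (1/2) ln(829.3805) = 3.3603
  1/(12*132) = 0.0006
  ln(132!) ~ 644.5299 - 132 + 3.3603 + 0.0006 = 515.8908
Convert to base 2: log2(132!) = 515.8908 / ln 2 = 515.8908 / 0.69314718 = 744.2731
ceil(744.2731) = 745


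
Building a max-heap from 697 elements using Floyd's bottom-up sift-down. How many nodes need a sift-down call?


In a heap of 697 elements (0-indexed array):
  Last element index: 696
  Parent of last element: floor((696 - 1) / 2) = 347
  Internal nodes: indices 0 to 347
  Count = floor(697/2) = 348


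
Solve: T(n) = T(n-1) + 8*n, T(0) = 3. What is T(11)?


Expanding the recurrence:
T(11) = T(10) + 8*11
       = T(9) + 8*10 + 8*11
       ...
       = T(0) + 8*(1 + 2 + ... + 11)
       = 3 + 8 * 11*12/2
       = 3 + 8 * 66
       = 3 + 528 = 531


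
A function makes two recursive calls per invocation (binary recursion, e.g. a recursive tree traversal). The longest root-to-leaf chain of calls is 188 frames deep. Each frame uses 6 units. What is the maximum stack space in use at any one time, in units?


Binary recursion: the two calls run one after the other, so only one root-to-leaf chain of frames is on the stack at a time.
Maximum depth (longest chain) = 188 frames
Each frame = 6 units
Max stack space = 188 * 6 = 1128


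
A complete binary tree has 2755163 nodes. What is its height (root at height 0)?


In a complete binary tree, level k holds nodes 2^k .. 2^(k+1)-1 (1-indexed).
Height = floor(log2(n)) = floor(log2(2755163)) = 21
Check: 2^21 = 2097152 <= 2755163 < 4194304 = 2^22


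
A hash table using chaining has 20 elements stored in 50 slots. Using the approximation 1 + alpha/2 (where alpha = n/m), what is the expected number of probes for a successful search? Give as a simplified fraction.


Load factor alpha = n/m = 20/50
Expected probes = 1 + alpha/2 = 1 + 20/(2*50)
= 1 + 20/100
= 100/100 + 20/100
= 120/100
Simplify: 6/5


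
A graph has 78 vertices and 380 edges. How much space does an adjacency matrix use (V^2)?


Adjacency matrix: V x V grid of entries
Space = V^2 = 78^2 = 78 * 78 = 6084


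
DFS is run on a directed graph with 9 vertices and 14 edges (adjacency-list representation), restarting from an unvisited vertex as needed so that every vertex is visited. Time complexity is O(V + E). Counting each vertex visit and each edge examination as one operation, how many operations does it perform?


A full DFS traversal processes each vertex exactly once (push/pop on stack).
Each directed edge is examined once.
V = 9, E = 14
V + E = 23


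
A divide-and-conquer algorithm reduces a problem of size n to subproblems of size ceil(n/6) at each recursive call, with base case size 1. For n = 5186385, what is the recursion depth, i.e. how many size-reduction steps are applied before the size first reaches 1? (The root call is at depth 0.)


Each step divides the size by 6 (rounding up); after k steps the size is ceil(n/6^k), which equals 1 exactly when 6^k >= n.
So the depth is the smallest k with 6^k >= 5186385, i.e. ceil(log_6(5186385)).
6^8 = 1679616 < 5186385 <= 10077696 = 6^9
Recursion depth = 9


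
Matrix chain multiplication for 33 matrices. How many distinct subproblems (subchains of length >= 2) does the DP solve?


Subproblems are indexed by (i, j) where i < j.
Number of such pairs = n*(n-1)/2
= 33 * 32 / 2
= 528


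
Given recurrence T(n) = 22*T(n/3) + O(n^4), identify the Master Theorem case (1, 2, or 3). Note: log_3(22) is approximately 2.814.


Master Theorem parameters: a=22, b=3, c=4
log_b(a) = 2.814
Compare b^c with a: 3^4 = 81 > 22, so c > log_b(a).
Comparing c=4 vs log_b(a)=2.814:
4 > 2.814 => Case 3
Result: T(n) = O(n^4)
Master Theorem case = 3


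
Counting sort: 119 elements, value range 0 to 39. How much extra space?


n = 119 (output array)
k = 40 (count array for 40 distinct values)
Extra space = 119 + 40 = 159


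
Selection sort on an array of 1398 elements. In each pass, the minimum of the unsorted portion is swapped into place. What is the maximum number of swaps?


Selection sort performs one swap per pass:
  Pass 1: find min in positions 0 to 1397, swap with position 0
  Pass 2: find min in positions 1 to 1397, swap with position 1
  Pass 3: find min in positions 2 to 1397, swap with position 2
  Pass 4: find min in positions 3 to 1397, swap with position 3
  Pass 5: find min in positions 4 to 1397, swap with position 4
  ... (1392 more passes)
Total passes (and swaps) = n - 1 = 1398 - 1 = 1397


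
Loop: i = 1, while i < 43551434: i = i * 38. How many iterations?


i multiplies by 38 each step:
i = 1 -> 38 -> 1444 -> 54872 -> 2085136 -> 79235168 (stop)
Iterations = ceil(log_38(43551434)) = 5


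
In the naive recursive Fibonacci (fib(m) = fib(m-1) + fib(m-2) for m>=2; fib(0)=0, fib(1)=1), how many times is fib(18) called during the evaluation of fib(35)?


Let N(m) = number of times fib(m) is called while evaluating fib(35).
N(35) = 1 (the initial call).
N(34) = 1 (only fib(35) calls it).
For 1 <= m <= 33: fib(m) is called by fib(m+1) and fib(m+2), so
  N(m) = N(m+1) + N(m+2).
fib(0) is called only by fib(2), so N(0) = N(2).
Walk down from m=35:
  N(35)=1, N(34)=1, N(33)=2, N(32)=3, N(31)=5, N(30)=8, N(29)=13, N(28)=21, N(27)=34, N(26)=55, N(25)=89, N(24)=144, N(23)=233, N(22)=377, N(21)=610, N(20)=987, N(19)=1597, N(18)=2584
N(18) = 2584


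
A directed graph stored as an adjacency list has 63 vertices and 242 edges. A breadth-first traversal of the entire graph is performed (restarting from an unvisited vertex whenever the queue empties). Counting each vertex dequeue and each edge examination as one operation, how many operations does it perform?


A full BFS traversal dequeues each vertex once and examines each edge once.
Vertex visits: 63
Edge visits: 242
V + E = 63 + 242 = 305


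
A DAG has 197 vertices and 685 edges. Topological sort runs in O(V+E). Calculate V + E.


V = 197 (vertex processing)
E = 685 (edge processing)
V + E = 197 + 685 = 882


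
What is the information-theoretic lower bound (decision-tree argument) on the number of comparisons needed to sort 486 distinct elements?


A binary decision tree of height h has at most 2^h leaves and needs at least n! of them, so h >= ceil(log2(n!)).
486! is far too large to multiply out, so use Stirling's series:
  ln(n!) ~ n ln n - n + (1/2) ln(2 pi n) + 1/(12n)  (error below 1/(360 n^3), negligible here)
  ln(486) = 6.1862086
  n ln n = 486 * 6.1862086 = 3006.4974
  (1/2) ln(2 pi * 486) = (1/2) ln(3053.6281) = 4.0120
  1/(12*486) = 0.0002
  ln(486!) ~ 3006.4974 - 486 + 4.0120 + 0.0002 = 2524.5096
Convert to base 2: log2(486!) = 2524.5096 / ln 2 = 2524.5096 / 0.69314718 = 3642.0975
ceil(3642.0975) = 3643


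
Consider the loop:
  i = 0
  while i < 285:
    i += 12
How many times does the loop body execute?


Starting at i = 0, each iteration adds 12.
Iterations until i >= 285:
  Iteration 1: i = 0 -> i = 12
  Iteration 2: i = 12 -> i = 24
  Iteration 3: i = 24 -> i = 36
  Iteration 4: i = 36 -> i = 48
  Iteration 5: i = 48 -> i = 60
  Iteration 6: i = 60 -> i = 72
  Iteration 7: i = 72 -> i = 84
  Iteration 8: i = 84 -> i = 96
  ... continuing ...
Total iterations = ceil(285/12) = 24


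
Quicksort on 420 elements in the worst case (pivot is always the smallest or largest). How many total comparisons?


In the worst case, each partition step picks the worst pivot:
  Partition 1: 419 comparisons (n-1 elements to compare)
  Partition 2: 418 comparisons
  Partition 3: 417 comparisons
  Partition 4: 416 comparisons
  Partition 5: 415 comparisons
  ...
  Last partition: 0 comparisons
Total = (n-1) + (n-2) + ... + 1 + 0 = n*(n-1)/2
= 420*419/2 = 87990


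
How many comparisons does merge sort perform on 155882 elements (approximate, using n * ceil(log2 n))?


Recursion depth: ceil(log2(155882)) = 18
Each recursion level merges n = 155882 elements
Total = 155882 * 18 = 2805876


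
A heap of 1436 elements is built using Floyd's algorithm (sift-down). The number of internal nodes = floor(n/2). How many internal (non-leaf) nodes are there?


Leaf nodes occupy roughly half the array.
Sift-down is called for each internal node, starting from the last one.
Internal nodes = floor(n/2) = floor(1436/2) = 718


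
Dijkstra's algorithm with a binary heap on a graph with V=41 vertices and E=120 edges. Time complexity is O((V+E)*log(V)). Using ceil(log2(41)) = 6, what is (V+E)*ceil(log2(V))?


Dijkstra with a binary heap: each vertex is extracted once, each edge may relax once.
Each heap operation costs O(log V).
V + E = 41 + 120 = 161
ceil(log2(41)) = 6 (since 2^5 = 32 < 41 <= 64 = 2^6)
Total heap work = (V+E) * ceil(log2(V)) = 161 * 6 = 966


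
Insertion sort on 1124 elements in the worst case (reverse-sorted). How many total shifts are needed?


In the worst case (reverse-sorted), each element shifts past all previous:
  Element 1: 1 shifts
  Element 2: 2 shifts
  Element 3: 3 shifts
  Element 4: 4 shifts
  Element 5: 5 shifts
  ...
  Element 1123: 1123 shifts
Total = 1 + 2 + ... + 1123
= 1124*(1124-1)/2 = 631126


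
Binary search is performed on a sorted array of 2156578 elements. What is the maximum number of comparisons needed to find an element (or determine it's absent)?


Binary search halves the search space each comparison:
  Step 1: search space = 2156578 -> 1078289
  Step 2: search space = 1078289 -> 539144
  Step 3: search space = 539144 -> 269572
  Step 4: search space = 269572 -> 134786
  Step 5: search space = 134786 -> 67393
  Step 6: search space = 67393 -> 33696
  Step 7: search space = 33696 -> 16848
  Step 8: search space = 16848 -> 8424
  Step 9: search space = 8424 -> 4212
  Step 10: search space = 4212 -> 2106
  Step 11: search space = 2106 -> 1053
  Step 12: search space = 1053 -> 526
  Step 13: search space = 526 -> 263
  Step 14: search space = 263 -> 131
  Step 15: search space = 131 -> 65
  Step 16: search space = 65 -> 32
  Step 17: search space = 32 -> 16
  Step 18: search space = 16 -> 8
  Step 19: search space = 8 -> 4
  Step 20: search space = 4 -> 2
  Step 21: search space = 2 -> 1
  Step 22: search space = 1 (final check)
Maximum comparisons = floor(log2(2156578)) + 1 = 21 + 1 = 22


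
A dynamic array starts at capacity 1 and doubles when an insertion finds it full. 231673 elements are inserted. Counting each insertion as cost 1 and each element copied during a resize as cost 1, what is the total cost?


n = 231673
Insertion costs: 231673
Resizes copy 1, 2, 4, ... up to the largest power of 2 that is <= n-1 = 231672, i.e. 131072.
Copy costs = 1 + 2 + 4 + 8 + 16 + 32 + 64 + 128 + 256 + 512 + 1024 + 2048 + 4096 + 8192 + 16384 + 32768 + 65536 + 131072 = 262143
Total = 231673 + 262143 = 493816


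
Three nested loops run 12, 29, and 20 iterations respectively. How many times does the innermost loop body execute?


Loop 1 (outermost): 12 iterations
Loop 2 (middle): 29 iterations per outer
Loop 3 (innermost): 20 iterations per middle
Total = 12 * 29 * 20 = 6960


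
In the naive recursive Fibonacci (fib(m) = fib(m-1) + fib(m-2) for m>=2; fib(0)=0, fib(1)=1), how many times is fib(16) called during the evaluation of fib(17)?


Let N(m) = number of times fib(m) is called while evaluating fib(17).
N(17) = 1 (the initial call).
N(16) = 1 (only fib(17) calls it).
For 1 <= m <= 15: fib(m) is called by fib(m+1) and fib(m+2), so
  N(m) = N(m+1) + N(m+2).
fib(0) is called only by fib(2), so N(0) = N(2).
Walk down from m=17:
  N(17)=1, N(16)=1
N(16) = 1


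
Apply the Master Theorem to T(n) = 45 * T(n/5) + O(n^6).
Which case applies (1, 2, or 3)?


The Master Theorem: T(n) = a*T(n/b) + O(n^c)
  a = 45, b = 5, c = 6
log_b(a) = log_5(45) ~ 2.365
Compare b^c with a: 5^6 = 15625 > 45, so c > log_b(a).
Since c > log_b(a), Case 3 applies.
T(n) = O(n^6)
Master Theorem case = 3


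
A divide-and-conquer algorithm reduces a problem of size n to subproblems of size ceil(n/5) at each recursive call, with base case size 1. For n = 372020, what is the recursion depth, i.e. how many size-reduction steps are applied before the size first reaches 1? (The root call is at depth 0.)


Each step divides the size by 5 (rounding up); after k steps the size is ceil(n/5^k), which equals 1 exactly when 5^k >= n.
So the depth is the smallest k with 5^k >= 372020, i.e. ceil(log_5(372020)).
5^7 = 78125 < 372020 <= 390625 = 5^8
Recursion depth = 8


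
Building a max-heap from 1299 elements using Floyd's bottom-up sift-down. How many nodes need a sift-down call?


In a heap of 1299 elements (0-indexed array):
  Last element index: 1298
  Parent of last element: floor((1298 - 1) / 2) = 648
  Internal nodes: indices 0 to 648
  Count = floor(1299/2) = 649


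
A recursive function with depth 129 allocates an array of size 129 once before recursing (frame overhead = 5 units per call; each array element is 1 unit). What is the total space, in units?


Array allocation: 129 units (allocated once)
Stack frames: 129 deep * 5 per frame = 645 units
Total = 129 + 645 = 774


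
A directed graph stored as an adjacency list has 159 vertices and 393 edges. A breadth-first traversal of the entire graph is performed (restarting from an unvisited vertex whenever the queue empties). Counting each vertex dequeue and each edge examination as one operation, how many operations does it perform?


A full BFS traversal dequeues each vertex once and examines each edge once.
Vertex visits: 159
Edge visits: 393
V + E = 159 + 393 = 552


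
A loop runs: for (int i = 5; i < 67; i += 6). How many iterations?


Loop starts at i = 5, increments by 6, stops when i >= 67.
Number of iterations = ceil((67 - 5) / 6)
= ceil(62 / 6)
= 11


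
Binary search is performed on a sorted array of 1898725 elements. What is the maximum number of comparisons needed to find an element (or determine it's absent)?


Binary search halves the search space each comparison:
  Step 1: search space = 1898725 -> 949362
  Step 2: search space = 949362 -> 474681
  Step 3: search space = 474681 -> 237340
  Step 4: search space = 237340 -> 118670
  Step 5: search space = 118670 -> 59335
  Step 6: search space = 59335 -> 29667
  Step 7: search space = 29667 -> 14833
  Step 8: search space = 14833 -> 7416
  Step 9: search space = 7416 -> 3708
  Step 10: search space = 3708 -> 1854
  Step 11: search space = 1854 -> 927
  Step 12: search space = 927 -> 463
  Step 13: search space = 463 -> 231
  Step 14: search space = 231 -> 115
  Step 15: search space = 115 -> 57
  Step 16: search space = 57 -> 28
  Step 17: search space = 28 -> 14
  Step 18: search space = 14 -> 7
  Step 19: search space = 7 -> 3
  Step 20: search space = 3 -> 1
  Step 21: search space = 1 (final check)
Maximum comparisons = floor(log2(1898725)) + 1 = 20 + 1 = 21


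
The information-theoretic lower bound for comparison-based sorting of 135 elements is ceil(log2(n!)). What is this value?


A binary decision tree of height h has at most 2^h leaves and needs at least n! of them, so h >= ceil(log2(n!)).
135! is far too large to multiply out, so use Stirling's series:
  ln(n!) ~ n ln n - n + (1/2) ln(2 pi n) + 1/(12n)  (error below 1/(360 n^3), negligible here)
  ln(135) = 4.9052748
  n ln n = 135 * 4.9052748 = 662.2121
  (1/2) ln(2 pi * 135) = (1/2) ln(848.2300) = 3.3716
  1/(12*135) = 0.0006
  ln(135!) ~ 662.2121 - 135 + 3.3716 + 0.0006 = 530.5843
Convert to base 2: log2(135!) = 530.5843 / ln 2 = 530.5843 / 0.69314718 = 765.4713
ceil(765.4713) = 766


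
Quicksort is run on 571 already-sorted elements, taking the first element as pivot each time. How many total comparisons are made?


Sum of comparisons per partition:
570 + 569 + ... + 1 + 0
= 571 * (571 - 1) / 2
= 571 * 570 / 2
= 162735


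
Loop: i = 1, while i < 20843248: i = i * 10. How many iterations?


i multiplies by 10 each step:
i = 1 -> 10 -> 100 -> 1000 -> 10000 -> 100000 -> 1000000 -> 10000000 -> 100000000 (stop)
Iterations = ceil(log_10(20843248)) = 8


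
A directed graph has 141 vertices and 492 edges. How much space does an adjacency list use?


Adjacency list: one list head per vertex + one entry per edge
Vertex heads: 141
Edge entries: 492
Total = 141 + 492 = 633


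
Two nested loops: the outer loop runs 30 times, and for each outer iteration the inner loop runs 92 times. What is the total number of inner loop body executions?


Outer loop: 30 iterations
Inner loop: 92 iterations per outer iteration
Total = 30 * 92 = 2760


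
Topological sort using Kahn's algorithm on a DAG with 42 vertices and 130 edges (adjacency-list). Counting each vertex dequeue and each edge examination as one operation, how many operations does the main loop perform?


Kahn's algorithm:
  1. Compute in-degrees: O(V + E)
  2. Process queue: each vertex dequeued once (O(V))
     each edge examined once (O(E))
Total = V + E = 42 + 130 = 172


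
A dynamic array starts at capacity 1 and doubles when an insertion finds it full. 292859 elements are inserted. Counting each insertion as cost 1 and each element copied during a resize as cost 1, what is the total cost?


n = 292859
Insertion costs: 292859
Resizes copy 1, 2, 4, ... up to the largest power of 2 that is <= n-1 = 292858, i.e. 262144.
Copy costs = 1 + 2 + 4 + 8 + 16 + 32 + 64 + 128 + 256 + 512 + 1024 + 2048 + 4096 + 8192 + 16384 + 32768 + 65536 + 131072 + 262144 = 524287
Total = 292859 + 524287 = 817146


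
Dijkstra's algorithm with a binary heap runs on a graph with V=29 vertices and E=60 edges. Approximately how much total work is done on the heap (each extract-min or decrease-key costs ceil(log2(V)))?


Dijkstra with a binary heap: each vertex is extracted once, each edge may relax once.
Each heap operation costs O(log V).
V + E = 29 + 60 = 89
ceil(log2(29)) = 5 (since 2^4 = 16 < 29 <= 32 = 2^5)
Total heap work = (V+E) * ceil(log2(V)) = 89 * 5 = 445


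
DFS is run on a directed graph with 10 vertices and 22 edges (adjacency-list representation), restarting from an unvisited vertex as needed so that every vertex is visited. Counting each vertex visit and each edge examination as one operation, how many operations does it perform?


A full DFS traversal processes each vertex exactly once (push/pop on stack).
Each directed edge is examined once.
V = 10, E = 22
V + E = 32


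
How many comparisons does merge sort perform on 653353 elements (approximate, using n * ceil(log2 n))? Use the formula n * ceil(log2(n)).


Recursion depth: ceil(log2(653353)) = 20
Each recursion level merges n = 653353 elements
Total = 653353 * 20 = 13067060


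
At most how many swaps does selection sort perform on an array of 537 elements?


Each of the 536 passes places one element in its final position.
Pass 1: swap minimum into position 0
Pass 2: swap minimum of remaining into position 1
...
Pass 536: last two elements, one swap
Maximum swaps = 537 - 1 = 536


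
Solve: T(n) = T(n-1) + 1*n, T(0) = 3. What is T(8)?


Expanding the recurrence:
T(8) = T(7) + 1*8
       = T(6) + 1*7 + 1*8
       ...
       = T(0) + 1*(1 + 2 + ... + 8)
       = 3 + 1 * 8*9/2
       = 3 + 1 * 36
       = 3 + 36 = 39


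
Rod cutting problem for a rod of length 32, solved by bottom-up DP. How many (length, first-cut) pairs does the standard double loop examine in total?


For each subproblem length i = 1..32, the inner loop considers i possible first cuts.
Total = 1 + 2 + ... + 32
= 32*(32+1)/2
= 32*33/2 = 528


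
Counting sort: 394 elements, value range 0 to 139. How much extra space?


n = 394 (output array)
k = 140 (count array for 140 distinct values)
Extra space = 394 + 140 = 534


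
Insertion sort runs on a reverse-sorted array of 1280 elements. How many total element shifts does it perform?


Sum of shifts = 1 + 2 + 3 + ... + 1279
= 1280 * 1279 / 2
= 1637120 / 2
= 818560


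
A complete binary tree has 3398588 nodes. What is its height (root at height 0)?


In a complete binary tree, level k holds nodes 2^k .. 2^(k+1)-1 (1-indexed).
Height = floor(log2(n)) = floor(log2(3398588)) = 21
Check: 2^21 = 2097152 <= 3398588 < 4194304 = 2^22


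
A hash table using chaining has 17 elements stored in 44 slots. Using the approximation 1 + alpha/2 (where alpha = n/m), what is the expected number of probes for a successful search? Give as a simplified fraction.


Load factor alpha = n/m = 17/44
Expected probes = 1 + alpha/2 = 1 + 17/(2*44)
= 1 + 17/88
= 88/88 + 17/88
= 105/88


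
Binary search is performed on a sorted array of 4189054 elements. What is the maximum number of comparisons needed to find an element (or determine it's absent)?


Binary search halves the search space each comparison:
  Step 1: search space = 4189054 -> 2094527
  Step 2: search space = 2094527 -> 1047263
  Step 3: search space = 1047263 -> 523631
  Step 4: search space = 523631 -> 261815
  Step 5: search space = 261815 -> 130907
  Step 6: search space = 130907 -> 65453
  Step 7: search space = 65453 -> 32726
  Step 8: search space = 32726 -> 16363
  Step 9: search space = 16363 -> 8181
  Step 10: search space = 8181 -> 4090
  Step 11: search space = 4090 -> 2045
  Step 12: search space = 2045 -> 1022
  Step 13: search space = 1022 -> 511
  Step 14: search space = 511 -> 255
  Step 15: search space = 255 -> 127
  Step 16: search space = 127 -> 63
  Step 17: search space = 63 -> 31
  Step 18: search space = 31 -> 15
  Step 19: search space = 15 -> 7
  Step 20: search space = 7 -> 3
  Step 21: search space = 3 -> 1
  Step 22: search space = 1 (final check)
Maximum comparisons = floor(log2(4189054)) + 1 = 21 + 1 = 22


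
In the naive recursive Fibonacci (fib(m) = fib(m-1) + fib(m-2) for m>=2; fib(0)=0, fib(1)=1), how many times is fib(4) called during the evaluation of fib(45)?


Let N(m) = number of times fib(m) is called while evaluating fib(45).
N(45) = 1 (the initial call).
N(44) = 1 (only fib(45) calls it).
For 1 <= m <= 43: fib(m) is called by fib(m+1) and fib(m+2), so
  N(m) = N(m+1) + N(m+2).
fib(0) is called only by fib(2), so N(0) = N(2).
Walk down from m=45:
  N(45)=1, N(44)=1, N(43)=2, N(42)=3, N(41)=5, N(40)=8, N(39)=13, N(38)=21, N(37)=34, N(36)=55, N(35)=89, N(34)=144, N(33)=233, N(32)=377, N(31)=610, N(30)=987, N(29)=1597, N(28)=2584, N(27)=4181, N(26)=6765, N(25)=10946, N(24)=17711, N(23)=28657, N(22)=46368, N(21)=75025, N(20)=121393, N(19)=196418, N(18)=317811, N(17)=514229, N(16)=832040, N(15)=1346269, N(14)=2178309, N(13)=3524578, N(12)=5702887, N(11)=9227465, N(10)=14930352, N(9)=24157817, N(8)=39088169, N(7)=63245986, N(6)=102334155, N(5)=165580141, N(4)=267914296
N(4) = 267914296


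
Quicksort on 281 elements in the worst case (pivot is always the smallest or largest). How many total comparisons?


In the worst case, each partition step picks the worst pivot:
  Partition 1: 280 comparisons (n-1 elements to compare)
  Partition 2: 279 comparisons
  Partition 3: 278 comparisons
  Partition 4: 277 comparisons
  Partition 5: 276 comparisons
  ...
  Last partition: 0 comparisons
Total = (n-1) + (n-2) + ... + 1 + 0 = n*(n-1)/2
= 281*280/2 = 39340


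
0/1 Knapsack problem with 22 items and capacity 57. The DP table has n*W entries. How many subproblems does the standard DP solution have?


The DP table is indexed by (item, capacity).
Rows: 22 items
Columns: 57 capacity values (1 to W)
Total subproblems = 22 * 57 = 1254


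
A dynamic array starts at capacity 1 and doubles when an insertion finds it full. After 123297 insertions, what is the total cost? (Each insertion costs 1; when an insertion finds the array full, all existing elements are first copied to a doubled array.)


Insertion cost: 123297 (one per element)
Resizes occur just before inserting elements 2, 3, 5, 9, ...
Elements copied at each resize: 1 + 2 + 4 + 8 + 16 + 32 + 64 + 128 + 256 + 512 + 1024 + 2048 + 4096 + 8192 + 16384 + 32768 + 65536
Sum of copies = 131071 (geometric series: 2^k - 1)
Total = 123297 + 131071 = 254368


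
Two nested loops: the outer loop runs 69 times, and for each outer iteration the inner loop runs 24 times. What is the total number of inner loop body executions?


Outer loop: 69 iterations
Inner loop: 24 iterations per outer iteration
Total = 69 * 24 = 1656


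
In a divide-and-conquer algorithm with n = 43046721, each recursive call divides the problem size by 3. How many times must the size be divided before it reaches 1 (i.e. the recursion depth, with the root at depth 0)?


Number of divisions = log_3(43046721)
Sizes: 43046721 -> 14348907 -> 4782969 -> 1594323 -> 531441 -> 177147 -> 59049 -> 19683 -> 6561 -> 2187 -> 729 -> 243 -> 81 -> 27 -> 9 -> 3 -> 1 (16 divisions)
Recursion depth = 16


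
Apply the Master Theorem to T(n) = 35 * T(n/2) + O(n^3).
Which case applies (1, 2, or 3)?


The Master Theorem: T(n) = a*T(n/b) + O(n^c)
  a = 35, b = 2, c = 3
log_b(a) = log_2(35) ~ 5.129
Compare b^c with a: 2^3 = 8 < 35, so c < log_b(a).
Since c < log_b(a), Case 1 applies.
T(n) = O(n^(log_2 35)) ~ O(n^5.129)
Master Theorem case = 1


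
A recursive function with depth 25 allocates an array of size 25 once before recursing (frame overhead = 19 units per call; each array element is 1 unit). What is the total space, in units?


Array allocation: 25 units (allocated once)
Stack frames: 25 deep * 19 per frame = 475 units
Total = 25 + 475 = 500


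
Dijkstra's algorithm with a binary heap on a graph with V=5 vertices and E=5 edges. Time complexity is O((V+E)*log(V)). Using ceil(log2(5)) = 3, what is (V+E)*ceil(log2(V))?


Dijkstra with a binary heap: each vertex is extracted once, each edge may relax once.
Each heap operation costs O(log V).
V + E = 5 + 5 = 10
ceil(log2(5)) = 3 (since 2^2 = 4 < 5 <= 8 = 2^3)
Total heap work = (V+E) * ceil(log2(V)) = 10 * 3 = 30


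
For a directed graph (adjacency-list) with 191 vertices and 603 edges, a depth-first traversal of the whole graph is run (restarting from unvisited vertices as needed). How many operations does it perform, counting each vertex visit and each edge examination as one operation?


A full DFS traversal visits each vertex once and examines each edge once.
V = 191
E = 603
Sum = 191 + 603 = 794


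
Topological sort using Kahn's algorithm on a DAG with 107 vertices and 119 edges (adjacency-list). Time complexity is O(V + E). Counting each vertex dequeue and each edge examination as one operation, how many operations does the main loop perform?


Kahn's algorithm:
  1. Compute in-degrees: O(V + E)
  2. Process queue: each vertex dequeued once (O(V))
     each edge examined once (O(E))
Total = V + E = 107 + 119 = 226


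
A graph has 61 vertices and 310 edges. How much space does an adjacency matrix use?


Adjacency matrix: V x V grid of entries
Space = V^2 = 61^2 = 61 * 61 = 3721


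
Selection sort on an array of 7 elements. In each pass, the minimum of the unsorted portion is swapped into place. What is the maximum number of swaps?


Selection sort performs one swap per pass:
  Pass 1: find min in positions 0 to 6, swap with position 0
  Pass 2: find min in positions 1 to 6, swap with position 1
  Pass 3: find min in positions 2 to 6, swap with position 2
  Pass 4: find min in positions 3 to 6, swap with position 3
  Pass 5: find min in positions 4 to 6, swap with position 4
  ... (1 more passes)
Total passes (and swaps) = n - 1 = 7 - 1 = 6


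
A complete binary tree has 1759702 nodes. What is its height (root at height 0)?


In a complete binary tree, level k holds nodes 2^k .. 2^(k+1)-1 (1-indexed).
Height = floor(log2(n)) = floor(log2(1759702)) = 20
Check: 2^20 = 1048576 <= 1759702 < 2097152 = 2^21


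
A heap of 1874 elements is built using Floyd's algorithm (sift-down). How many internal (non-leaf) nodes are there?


Leaf nodes occupy roughly half the array.
Sift-down is called for each internal node, starting from the last one.
Internal nodes = floor(n/2) = floor(1874/2) = 937


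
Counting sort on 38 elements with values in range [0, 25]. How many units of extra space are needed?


Output array size: 38 (to store sorted result)
Count array size: 26 (one slot per possible value, range 0 to 25)
Total extra space = 38 + 26 = 64


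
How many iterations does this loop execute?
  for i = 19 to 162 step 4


The loop variable i takes values starting at 19 and increments by 4 each iteration.
Sequence: i = 19, 23, 27, 31, 35, 39, 43, 47, 51, ...
The upper bound 162 is inclusive, so the count is floor((last - first) / step) + 1:
floor((162 - 19) / 4) + 1 = floor(143/4) + 1 = 35 + 1 = 36


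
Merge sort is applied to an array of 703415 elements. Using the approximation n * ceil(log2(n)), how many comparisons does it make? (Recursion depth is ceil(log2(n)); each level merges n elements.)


Merge sort divides the array into halves recursively.
Number of levels = ceil(log2(703415)) = 20
At each level, approximately n = 703415 comparisons are needed for merging.
Total comparisons ~ n * ceil(log2(n)) = 703415 * 20 = 14068300


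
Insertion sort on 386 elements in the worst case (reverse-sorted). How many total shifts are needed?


In the worst case (reverse-sorted), each element shifts past all previous:
  Element 1: 1 shifts
  Element 2: 2 shifts
  Element 3: 3 shifts
  Element 4: 4 shifts
  Element 5: 5 shifts
  ...
  Element 385: 385 shifts
Total = 1 + 2 + ... + 385
= 386*(386-1)/2 = 74305
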